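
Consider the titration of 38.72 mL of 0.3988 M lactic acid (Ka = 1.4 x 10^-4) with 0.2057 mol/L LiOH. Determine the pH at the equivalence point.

n(HC3H5O3) = 0.3988 x 0.03872 = 0.01544 mol; V(LiOH) at equivalence = 0.01544/0.2057 = 0.07507 L.
At equivalence all the acid is converted to C3H5O3-; total volume = 0.03872 + 0.07507 = 0.1138 L, so [C3H5O3-] = 0.01544/0.1138 = 0.1357 M.
Kb = Kw/Ka = 1.0e-14 / 1.4 x 10^-4 = 7.14e-11.
[OH^-] = sqrt(Kb x [C3H5O3-]) = sqrt(7.14e-11 x 0.1357) = 3.11e-6 M.
pOH = 5.51, so pH = 14.00 - 5.51 = 8.49.

8.49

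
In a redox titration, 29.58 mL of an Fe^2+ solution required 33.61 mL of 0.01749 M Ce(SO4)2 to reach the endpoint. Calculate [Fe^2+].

n(Ce(SO4)2) = 0.01749 x 0.03361 = 0.0005878 mol.
From the balanced equation, 1 mol Ce(SO4)2 reacts with 1 mol Fe^2+, so n(Fe^2+) = 0.0005878 x 1/1 = 0.0005878 mol.
[Fe^2+] = 0.0005878 / 0.02958 L = 0.0199 M.

0.0199 M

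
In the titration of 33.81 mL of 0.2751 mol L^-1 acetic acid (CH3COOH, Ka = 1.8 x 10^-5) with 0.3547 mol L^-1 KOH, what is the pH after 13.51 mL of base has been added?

Initial n(CH3COOH) = 0.2751 x 0.03381 = 0.009301 mol.
n(KOH) added = 0.3547 x 0.01351 = 0.004792 mol, converting that many moles of CH3COOH to CH3COO-.
Remaining n(CH3COOH) = 0.004509 mol; n(CH3COO-) = 0.004792 mol.
By Henderson-Hasselbalch, pH = pKa + log([A^-]/[HA]) = 4.74 + log(0.004792/0.004509) = 4.74 + (+0.03) = 4.77.

4.77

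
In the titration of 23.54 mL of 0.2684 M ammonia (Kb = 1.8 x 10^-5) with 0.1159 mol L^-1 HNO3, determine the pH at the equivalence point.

n(NH3) = 0.2684 x 0.02354 = 0.006318 mol; V(HNO3) at equivalence = 0.006318/0.1159 = 0.05451 L.
At equivalence the base is fully converted to NH4+; total volume = 0.07805 L, so [NH4+] = 0.006318/0.07805 = 0.08095 M.
Ka(NH4+) = Kw/Kb = 1.0e-14 / 1.8 x 10^-5 = 5.56e-10.
[H^+] = sqrt(Ka x [NH4+]) = sqrt(5.56e-10 x 0.08095) = 6.71e-6 M.
pH = -log(6.71e-6) = 5.17.

5.17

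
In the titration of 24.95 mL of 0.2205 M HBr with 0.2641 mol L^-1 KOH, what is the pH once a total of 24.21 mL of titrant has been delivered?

12.26

n(acid) = 0.2205 x 0.02495 = 0.005501 mol; n(KOH) added = 0.2641 x 0.02421 = 0.006394 mol.
Base is in excess by 0.006394 - 0.005501 = 0.0008924 mol in a total volume of 0.04916 L.
[OH^-] = 0.0008924/0.04916 = 0.01815 M, so pOH = 1.74 and pH = 14.00 - 1.74 = 12.26.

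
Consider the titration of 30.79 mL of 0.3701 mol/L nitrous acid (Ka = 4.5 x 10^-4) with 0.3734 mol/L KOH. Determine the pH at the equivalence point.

8.31

n(HNO2) = 0.3701 x 0.03079 = 0.01140 mol; V(KOH) at equivalence = 0.01140/0.3734 = 0.03052 L.
At equivalence all the acid is converted to NO2-; total volume = 0.03079 + 0.03052 = 0.06131 L, so [NO2-] = 0.01140/0.06131 = 0.1859 M.
Kb = Kw/Ka = 1.0e-14 / 4.5 x 10^-4 = 2.22e-11.
[OH^-] = sqrt(Kb x [NO2-]) = sqrt(2.22e-11 x 0.1859) = 2.03e-6 M.
pOH = 5.69, so pH = 14.00 - 5.69 = 8.31.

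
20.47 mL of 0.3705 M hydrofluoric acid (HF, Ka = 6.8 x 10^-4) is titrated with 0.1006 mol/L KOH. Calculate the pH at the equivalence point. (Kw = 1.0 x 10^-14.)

n(HF) = 0.3705 x 0.02047 = 0.007584 mol; V(KOH) at equivalence = 0.007584/0.1006 = 0.07539 L.
At equivalence all the acid is converted to F-; total volume = 0.02047 + 0.07539 = 0.09586 L, so [F-] = 0.007584/0.09586 = 0.07912 M.
Kb = Kw/Ka = 1.0e-14 / 6.8 x 10^-4 = 1.47e-11.
[OH^-] = sqrt(Kb x [F-]) = sqrt(1.47e-11 x 0.07912) = 1.08e-6 M.
pOH = 5.97, so pH = 14.00 - 5.97 = 8.03.

8.03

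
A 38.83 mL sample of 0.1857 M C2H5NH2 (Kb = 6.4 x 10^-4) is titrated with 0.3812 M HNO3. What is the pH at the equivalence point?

n(C2H5NH2) = 0.1857 x 0.03883 = 0.007211 mol; V(HNO3) at equivalence = 0.007211/0.3812 = 0.01892 L.
At equivalence the base is fully converted to C2H5NH3+; total volume = 0.05775 L, so [C2H5NH3+] = 0.007211/0.05775 = 0.1249 M.
Ka(C2H5NH3+) = Kw/Kb = 1.0e-14 / 6.4 x 10^-4 = 1.56e-11.
[H^+] = sqrt(Ka x [C2H5NH3+]) = sqrt(1.56e-11 x 0.1249) = 1.40e-6 M.
pH = -log(1.40e-6) = 5.85.

5.85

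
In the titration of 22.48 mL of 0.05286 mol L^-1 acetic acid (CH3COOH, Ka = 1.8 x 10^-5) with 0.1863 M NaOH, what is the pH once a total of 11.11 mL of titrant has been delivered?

n(acid) = 0.05286 x 0.02248 = 0.001188 mol; n(NaOH) added = 0.1863 x 0.01111 = 0.002070 mol.
Base is in excess by 0.002070 - 0.001188 = 0.0008815 mol in a total volume of 0.03359 L.
[OH^-] = 0.0008815/0.03359 = 0.02624 M, so pOH = 1.58 and pH = 14.00 - 1.58 = 12.42.

12.42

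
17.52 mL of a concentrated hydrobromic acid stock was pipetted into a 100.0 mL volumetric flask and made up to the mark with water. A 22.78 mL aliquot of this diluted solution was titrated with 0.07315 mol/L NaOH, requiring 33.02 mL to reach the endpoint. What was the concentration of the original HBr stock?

0.605 M

n(NaOH) = 0.07315 x 0.03302 = 0.002415 mol.
n(HBr) in the aliquot = 0.002415 mol.
[diluted HBr] = 0.002415 / 0.02278 = 0.1060 M.
Dilution factor = 100.0/17.52 = 5.708, so [stock] = 0.1060 x 5.708 = 0.605 M.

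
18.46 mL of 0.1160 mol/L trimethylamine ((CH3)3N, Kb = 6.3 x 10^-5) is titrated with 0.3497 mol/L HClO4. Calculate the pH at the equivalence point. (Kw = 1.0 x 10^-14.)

5.43

n((CH3)3N) = 0.1160 x 0.01846 = 0.002141 mol; V(HClO4) at equivalence = 0.002141/0.3497 = 0.006123 L.
At equivalence the base is fully converted to (CH3)3NH+; total volume = 0.02458 L, so [(CH3)3NH+] = 0.002141/0.02458 = 0.08711 M.
Ka((CH3)3NH+) = Kw/Kb = 1.0e-14 / 6.3 x 10^-5 = 1.59e-10.
[H^+] = sqrt(Ka x [(CH3)3NH+]) = sqrt(1.59e-10 x 0.08711) = 3.72e-6 M.
pH = -log(3.72e-6) = 5.43.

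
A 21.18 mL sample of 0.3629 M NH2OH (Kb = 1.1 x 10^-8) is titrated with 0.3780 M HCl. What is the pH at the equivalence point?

3.39

n(NH2OH) = 0.3629 x 0.02118 = 0.007686 mol; V(HCl) at equivalence = 0.007686/0.3780 = 0.02033 L.
At equivalence the base is fully converted to NH3OH+; total volume = 0.04151 L, so [NH3OH+] = 0.007686/0.04151 = 0.1851 M.
Ka(NH3OH+) = Kw/Kb = 1.0e-14 / 1.1 x 10^-8 = 9.09e-7.
[H^+] = sqrt(Ka x [NH3OH+]) = sqrt(9.09e-7 x 0.1851) = 0.000410 M.
pH = -log(0.000410) = 3.39.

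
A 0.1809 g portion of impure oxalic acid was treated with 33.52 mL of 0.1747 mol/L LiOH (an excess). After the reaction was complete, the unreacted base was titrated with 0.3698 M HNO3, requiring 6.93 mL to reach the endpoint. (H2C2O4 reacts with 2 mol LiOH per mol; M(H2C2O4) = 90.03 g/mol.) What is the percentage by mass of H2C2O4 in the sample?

81.9%

Total n(LiOH) added = 0.1747 x 0.03352 = 0.005856 mol.
n(HNO3) used = 0.3698 x 0.006930 = 0.002563 mol, which equals the excess n(LiOH).
So n(LiOH) consumed by the sample = 0.005856 - 0.002563 = 0.003293 mol.
n(H2C2O4) = 0.003293 / 2 = 0.001647 mol.
mass H2C2O4 = 0.001647 x 90.03 = 0.1482 g, so %H2C2O4 = 0.1482/0.1809 x 100 = 81.9%.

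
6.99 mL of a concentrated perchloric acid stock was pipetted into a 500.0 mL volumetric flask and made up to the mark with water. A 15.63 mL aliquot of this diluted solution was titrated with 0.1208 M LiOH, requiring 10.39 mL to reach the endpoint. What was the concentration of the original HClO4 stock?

5.74 M

n(LiOH) = 0.1208 x 0.01039 = 0.001255 mol.
n(HClO4) in the aliquot = 0.001255 mol.
[diluted HClO4] = 0.001255 / 0.01563 = 0.08030 M.
Dilution factor = 500.0/6.990 = 71.53, so [stock] = 0.08030 x 71.53 = 5.74 M.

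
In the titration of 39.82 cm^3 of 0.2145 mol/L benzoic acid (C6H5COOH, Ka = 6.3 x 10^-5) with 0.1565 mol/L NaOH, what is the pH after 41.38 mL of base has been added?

Initial n(C6H5COOH) = 0.2145 x 0.03982 = 0.008541 mol.
n(NaOH) added = 0.1565 x 0.04138 = 0.006476 mol, converting that many moles of C6H5COOH to C6H5COO-.
Remaining n(C6H5COOH) = 0.002065 mol; n(C6H5COO-) = 0.006476 mol.
By Henderson-Hasselbalch, pH = pKa + log([A^-]/[HA]) = 4.20 + log(0.006476/0.002065) = 4.20 + (+0.50) = 4.70.

4.70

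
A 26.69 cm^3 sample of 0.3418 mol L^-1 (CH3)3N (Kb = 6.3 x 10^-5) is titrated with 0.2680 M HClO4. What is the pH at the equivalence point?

n((CH3)3N) = 0.3418 x 0.02669 = 0.009123 mol; V(HClO4) at equivalence = 0.009123/0.2680 = 0.03404 L.
At equivalence the base is fully converted to (CH3)3NH+; total volume = 0.06073 L, so [(CH3)3NH+] = 0.009123/0.06073 = 0.1502 M.
Ka((CH3)3NH+) = Kw/Kb = 1.0e-14 / 6.3 x 10^-5 = 1.59e-10.
[H^+] = sqrt(Ka x [(CH3)3NH+]) = sqrt(1.59e-10 x 0.1502) = 4.88e-6 M.
pH = -log(4.88e-6) = 5.31.

5.31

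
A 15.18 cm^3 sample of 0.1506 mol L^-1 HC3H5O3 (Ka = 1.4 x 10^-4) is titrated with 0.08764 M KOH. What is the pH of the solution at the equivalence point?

n(HC3H5O3) = 0.1506 x 0.01518 = 0.002286 mol; V(KOH) at equivalence = 0.002286/0.08764 = 0.02609 L.
At equivalence all the acid is converted to C3H5O3-; total volume = 0.01518 + 0.02609 = 0.04127 L, so [C3H5O3-] = 0.002286/0.04127 = 0.05540 M.
Kb = Kw/Ka = 1.0e-14 / 1.4 x 10^-4 = 7.14e-11.
[OH^-] = sqrt(Kb x [C3H5O3-]) = sqrt(7.14e-11 x 0.05540) = 1.99e-6 M.
pOH = 5.70, so pH = 14.00 - 5.70 = 8.30.

8.30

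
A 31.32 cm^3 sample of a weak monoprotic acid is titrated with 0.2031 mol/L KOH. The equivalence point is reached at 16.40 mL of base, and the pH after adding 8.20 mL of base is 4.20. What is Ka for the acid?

6.3 x 10^-5

8.20 mL is half of the equivalence volume, so this is the half-equivalence point where [HA] = [A^-].
At half-equivalence pH = pKa, so pKa = 4.20.
Ka = 10^(-4.20) = 6.3 x 10^-5.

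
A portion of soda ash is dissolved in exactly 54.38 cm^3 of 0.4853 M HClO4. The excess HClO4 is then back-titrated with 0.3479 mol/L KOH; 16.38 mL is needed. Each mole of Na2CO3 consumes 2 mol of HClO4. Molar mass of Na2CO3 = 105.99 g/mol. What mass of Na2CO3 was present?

1.10 g

Total n(HClO4) added = 0.4853 x 0.05438 = 0.02639 mol.
n(KOH) used = 0.3479 x 0.01638 = 0.005699 mol, which equals the excess n(HClO4).
So n(HClO4) consumed by the sample = 0.02639 - 0.005699 = 0.02069 mol.
n(Na2CO3) = 0.02069 / 2 = 0.01035 mol.
mass = 0.01035 mol x 105.99 g/mol = 1.10 g.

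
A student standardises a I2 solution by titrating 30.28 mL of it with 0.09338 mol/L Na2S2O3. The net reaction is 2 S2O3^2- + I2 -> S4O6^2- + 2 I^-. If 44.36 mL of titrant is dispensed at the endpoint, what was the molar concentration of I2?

n(Na2S2O3) = 0.09338 x 0.04436 = 0.004142 mol.
From the balanced equation, 2 mol Na2S2O3 reacts with 1 mol I2, so n(I2) = 0.004142 x 1/2 = 0.002071 mol.
[I2] = 0.002071 / 0.03028 L = 0.0684 M.

0.0684 M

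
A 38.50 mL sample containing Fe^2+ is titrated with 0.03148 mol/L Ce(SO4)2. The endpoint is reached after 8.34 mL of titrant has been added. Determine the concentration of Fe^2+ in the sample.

n(Ce(SO4)2) = 0.03148 x 0.008340 = 0.0002625 mol.
From the balanced equation, 1 mol Ce(SO4)2 reacts with 1 mol Fe^2+, so n(Fe^2+) = 0.0002625 x 1/1 = 0.0002625 mol.
[Fe^2+] = 0.0002625 / 0.03850 L = 0.00682 M.

0.00682 M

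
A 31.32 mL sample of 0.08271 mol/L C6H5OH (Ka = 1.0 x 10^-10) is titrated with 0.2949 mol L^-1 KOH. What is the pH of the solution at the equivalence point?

n(C6H5OH) = 0.08271 x 0.03132 = 0.002590 mol; V(KOH) at equivalence = 0.002590/0.2949 = 0.008784 L.
At equivalence all the acid is converted to C6H5O-; total volume = 0.03132 + 0.008784 = 0.04010 L, so [C6H5O-] = 0.002590/0.04010 = 0.06459 M.
Kb = Kw/Ka = 1.0e-14 / 1.0 x 10^-10 = 0.000100.
[OH^-] = sqrt(Kb x [C6H5O-]) = sqrt(0.000100 x 0.06459) = 0.00254 M.
pOH = 2.59, so pH = 14.00 - 2.59 = 11.41.

11.41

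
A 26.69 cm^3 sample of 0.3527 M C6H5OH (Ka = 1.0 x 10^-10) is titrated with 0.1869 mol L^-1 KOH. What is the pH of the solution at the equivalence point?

n(C6H5OH) = 0.3527 x 0.02669 = 0.009414 mol; V(KOH) at equivalence = 0.009414/0.1869 = 0.05037 L.
At equivalence all the acid is converted to C6H5O-; total volume = 0.02669 + 0.05037 = 0.07706 L, so [C6H5O-] = 0.009414/0.07706 = 0.1222 M.
Kb = Kw/Ka = 1.0e-14 / 1.0 x 10^-10 = 0.000100.
[OH^-] = sqrt(Kb x [C6H5O-]) = sqrt(0.000100 x 0.1222) = 0.00350 M.
pOH = 2.46, so pH = 14.00 - 2.46 = 11.54.

11.54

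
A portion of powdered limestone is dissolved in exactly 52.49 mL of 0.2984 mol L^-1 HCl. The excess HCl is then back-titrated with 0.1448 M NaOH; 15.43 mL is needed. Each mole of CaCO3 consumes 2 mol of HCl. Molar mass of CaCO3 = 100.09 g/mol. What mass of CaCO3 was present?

0.672 g

Total n(HCl) added = 0.2984 x 0.05249 = 0.01566 mol.
n(NaOH) used = 0.1448 x 0.01543 = 0.002234 mol, which equals the excess n(HCl).
So n(HCl) consumed by the sample = 0.01566 - 0.002234 = 0.01343 mol.
n(CaCO3) = 0.01343 / 2 = 0.006714 mol.
mass = 0.006714 mol x 100.09 g/mol = 0.672 g.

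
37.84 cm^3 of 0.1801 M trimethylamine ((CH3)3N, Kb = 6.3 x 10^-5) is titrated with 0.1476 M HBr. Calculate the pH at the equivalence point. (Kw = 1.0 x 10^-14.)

5.45

n((CH3)3N) = 0.1801 x 0.03784 = 0.006815 mol; V(HBr) at equivalence = 0.006815/0.1476 = 0.04617 L.
At equivalence the base is fully converted to (CH3)3NH+; total volume = 0.08401 L, so [(CH3)3NH+] = 0.006815/0.08401 = 0.08112 M.
Ka((CH3)3NH+) = Kw/Kb = 1.0e-14 / 6.3 x 10^-5 = 1.59e-10.
[H^+] = sqrt(Ka x [(CH3)3NH+]) = sqrt(1.59e-10 x 0.08112) = 3.59e-6 M.
pH = -log(3.59e-6) = 5.45.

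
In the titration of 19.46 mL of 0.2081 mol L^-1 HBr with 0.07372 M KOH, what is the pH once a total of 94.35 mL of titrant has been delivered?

n(acid) = 0.2081 x 0.01946 = 0.004050 mol; n(KOH) added = 0.07372 x 0.09435 = 0.006955 mol.
Base is in excess by 0.006955 - 0.004050 = 0.002906 mol in a total volume of 0.1138 L.
[OH^-] = 0.002906/0.1138 = 0.02553 M, so pOH = 1.59 and pH = 14.00 - 1.59 = 12.41.

12.41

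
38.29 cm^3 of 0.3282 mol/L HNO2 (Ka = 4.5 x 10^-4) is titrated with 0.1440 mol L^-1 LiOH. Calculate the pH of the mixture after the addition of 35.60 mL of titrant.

Initial n(HNO2) = 0.3282 x 0.03829 = 0.01257 mol.
n(LiOH) added = 0.1440 x 0.03560 = 0.005126 mol, converting that many moles of HNO2 to NO2-.
Remaining n(HNO2) = 0.007440 mol; n(NO2-) = 0.005126 mol.
By Henderson-Hasselbalch, pH = pKa + log([A^-]/[HA]) = 3.35 + log(0.005126/0.007440) = 3.35 + (-0.16) = 3.19.

3.19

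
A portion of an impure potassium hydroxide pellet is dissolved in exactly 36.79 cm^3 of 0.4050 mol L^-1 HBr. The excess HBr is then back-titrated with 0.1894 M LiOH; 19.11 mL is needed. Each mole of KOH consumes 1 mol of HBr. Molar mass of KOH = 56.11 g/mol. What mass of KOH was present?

Total n(HBr) added = 0.4050 x 0.03679 = 0.01490 mol.
n(LiOH) used = 0.1894 x 0.01911 = 0.003619 mol, which equals the excess n(HBr).
So n(HBr) consumed by the sample = 0.01490 - 0.003619 = 0.01128 mol.
n(KOH) = 0.01128 / 1 = 0.01128 mol.
mass = 0.01128 mol x 56.11 g/mol = 0.633 g.

0.633 g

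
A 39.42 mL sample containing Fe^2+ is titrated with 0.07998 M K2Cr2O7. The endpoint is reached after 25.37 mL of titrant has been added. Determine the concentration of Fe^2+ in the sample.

n(K2Cr2O7) = 0.07998 x 0.02537 = 0.002029 mol.
From the balanced equation, 1 mol K2Cr2O7 reacts with 6 mol Fe^2+, so n(Fe^2+) = 0.002029 x 6/1 = 0.01217 mol.
[Fe^2+] = 0.01217 / 0.03942 L = 0.309 M.

0.309 M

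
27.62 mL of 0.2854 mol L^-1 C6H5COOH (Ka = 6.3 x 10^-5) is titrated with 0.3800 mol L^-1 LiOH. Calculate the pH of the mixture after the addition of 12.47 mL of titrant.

Initial n(C6H5COOH) = 0.2854 x 0.02762 = 0.007883 mol.
n(LiOH) added = 0.3800 x 0.01247 = 0.004739 mol, converting that many moles of C6H5COOH to C6H5COO-.
Remaining n(C6H5COOH) = 0.003144 mol; n(C6H5COO-) = 0.004739 mol.
By Henderson-Hasselbalch, pH = pKa + log([A^-]/[HA]) = 4.20 + log(0.004739/0.003144) = 4.20 + (+0.18) = 4.38.

4.38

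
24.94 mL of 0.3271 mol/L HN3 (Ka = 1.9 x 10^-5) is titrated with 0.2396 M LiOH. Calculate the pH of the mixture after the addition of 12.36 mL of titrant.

Initial n(HN3) = 0.3271 x 0.02494 = 0.008158 mol.
n(LiOH) added = 0.2396 x 0.01236 = 0.002961 mol, converting that many moles of HN3 to N3-.
Remaining n(HN3) = 0.005196 mol; n(N3-) = 0.002961 mol.
By Henderson-Hasselbalch, pH = pKa + log([A^-]/[HA]) = 4.72 + log(0.002961/0.005196) = 4.72 + (-0.24) = 4.48.

4.48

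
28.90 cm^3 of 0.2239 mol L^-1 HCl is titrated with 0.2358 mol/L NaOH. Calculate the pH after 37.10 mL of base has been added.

12.54

n(acid) = 0.2239 x 0.02890 = 0.006471 mol; n(NaOH) added = 0.2358 x 0.03710 = 0.008748 mol.
Base is in excess by 0.008748 - 0.006471 = 0.002277 mol in a total volume of 0.06600 L.
[OH^-] = 0.002277/0.06600 = 0.03451 M, so pOH = 1.46 and pH = 14.00 - 1.46 = 12.54.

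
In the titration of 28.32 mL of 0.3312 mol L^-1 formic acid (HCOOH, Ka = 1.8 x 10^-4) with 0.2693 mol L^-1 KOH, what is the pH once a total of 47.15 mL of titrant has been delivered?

12.64

n(acid) = 0.3312 x 0.02832 = 0.009380 mol; n(KOH) added = 0.2693 x 0.04715 = 0.01270 mol.
Base is in excess by 0.01270 - 0.009380 = 0.003318 mol in a total volume of 0.07547 L.
[OH^-] = 0.003318/0.07547 = 0.04396 M, so pOH = 1.36 and pH = 14.00 - 1.36 = 12.64.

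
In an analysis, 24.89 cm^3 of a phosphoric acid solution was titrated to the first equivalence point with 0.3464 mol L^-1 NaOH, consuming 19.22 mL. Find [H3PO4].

0.267 M

n(NaOH) = 0.3464 x 0.01922 = 0.006658 mol.
At the first equivalence point, 1 mol OH^- react per mol H3PO4, so n(H3PO4) = 0.006658 / 1 = 0.006658 mol.
[H3PO4] = 0.006658 / 0.02489 L = 0.267 M.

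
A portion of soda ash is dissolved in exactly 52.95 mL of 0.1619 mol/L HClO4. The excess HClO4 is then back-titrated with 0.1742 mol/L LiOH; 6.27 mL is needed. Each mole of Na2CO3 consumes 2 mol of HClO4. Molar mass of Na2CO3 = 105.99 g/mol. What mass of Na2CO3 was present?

Total n(HClO4) added = 0.1619 x 0.05295 = 0.008573 mol.
n(LiOH) used = 0.1742 x 0.006270 = 0.001092 mol, which equals the excess n(HClO4).
So n(HClO4) consumed by the sample = 0.008573 - 0.001092 = 0.007480 mol.
n(Na2CO3) = 0.007480 / 2 = 0.003740 mol.
mass = 0.003740 mol x 105.99 g/mol = 0.396 g.

0.396 g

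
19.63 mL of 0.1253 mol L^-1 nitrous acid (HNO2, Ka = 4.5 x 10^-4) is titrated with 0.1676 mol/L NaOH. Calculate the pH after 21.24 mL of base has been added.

n(acid) = 0.1253 x 0.01963 = 0.002460 mol; n(NaOH) added = 0.1676 x 0.02124 = 0.003560 mol.
Base is in excess by 0.003560 - 0.002460 = 0.001100 mol in a total volume of 0.04087 L.
[OH^-] = 0.001100/0.04087 = 0.02692 M, so pOH = 1.57 and pH = 14.00 - 1.57 = 12.43.

12.43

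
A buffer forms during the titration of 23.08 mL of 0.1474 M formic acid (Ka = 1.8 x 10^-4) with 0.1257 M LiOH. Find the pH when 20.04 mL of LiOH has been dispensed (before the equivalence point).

Initial n(HCOOH) = 0.1474 x 0.02308 = 0.003402 mol.
n(LiOH) added = 0.1257 x 0.02004 = 0.002519 mol, converting that many moles of HCOOH to HCOO-.
Remaining n(HCOOH) = 0.0008830 mol; n(HCOO-) = 0.002519 mol.
By Henderson-Hasselbalch, pH = pKa + log([A^-]/[HA]) = 3.74 + log(0.002519/0.0008830) = 3.74 + (+0.46) = 4.20.

4.20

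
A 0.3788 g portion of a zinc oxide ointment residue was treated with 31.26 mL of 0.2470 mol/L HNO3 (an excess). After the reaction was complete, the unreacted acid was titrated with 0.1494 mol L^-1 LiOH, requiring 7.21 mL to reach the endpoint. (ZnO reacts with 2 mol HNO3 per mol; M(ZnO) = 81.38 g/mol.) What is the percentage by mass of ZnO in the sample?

Total n(HNO3) added = 0.2470 x 0.03126 = 0.007721 mol.
n(LiOH) used = 0.1494 x 0.007210 = 0.001077 mol, which equals the excess n(HNO3).
So n(HNO3) consumed by the sample = 0.007721 - 0.001077 = 0.006644 mol.
n(ZnO) = 0.006644 / 2 = 0.003322 mol.
mass ZnO = 0.003322 x 81.38 = 0.2703 g, so %ZnO = 0.2703/0.3788 x 100 = 71.4%.

71.4%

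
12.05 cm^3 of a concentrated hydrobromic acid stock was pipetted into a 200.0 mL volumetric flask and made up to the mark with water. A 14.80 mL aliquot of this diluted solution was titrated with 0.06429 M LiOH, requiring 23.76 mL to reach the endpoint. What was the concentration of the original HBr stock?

1.71 M

n(LiOH) = 0.06429 x 0.02376 = 0.001528 mol.
n(HBr) in the aliquot = 0.001528 mol.
[diluted HBr] = 0.001528 / 0.01480 = 0.1032 M.
Dilution factor = 200.0/12.05 = 16.60, so [stock] = 0.1032 x 16.60 = 1.71 M.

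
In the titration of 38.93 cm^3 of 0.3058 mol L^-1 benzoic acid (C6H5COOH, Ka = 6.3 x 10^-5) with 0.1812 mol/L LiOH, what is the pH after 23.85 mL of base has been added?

Initial n(C6H5COOH) = 0.3058 x 0.03893 = 0.01190 mol.
n(LiOH) added = 0.1812 x 0.02385 = 0.004322 mol, converting that many moles of C6H5COOH to C6H5COO-.
Remaining n(C6H5COOH) = 0.007583 mol; n(C6H5COO-) = 0.004322 mol.
By Henderson-Hasselbalch, pH = pKa + log([A^-]/[HA]) = 4.20 + log(0.004322/0.007583) = 4.20 + (-0.24) = 3.96.

3.96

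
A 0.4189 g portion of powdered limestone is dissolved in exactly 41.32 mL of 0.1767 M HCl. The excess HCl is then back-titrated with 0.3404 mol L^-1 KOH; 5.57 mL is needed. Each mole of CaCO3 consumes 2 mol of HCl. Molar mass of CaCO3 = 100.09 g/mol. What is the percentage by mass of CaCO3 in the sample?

Total n(HCl) added = 0.1767 x 0.04132 = 0.007301 mol.
n(KOH) used = 0.3404 x 0.005570 = 0.001896 mol, which equals the excess n(HCl).
So n(HCl) consumed by the sample = 0.007301 - 0.001896 = 0.005405 mol.
n(CaCO3) = 0.005405 / 2 = 0.002703 mol.
mass CaCO3 = 0.002703 x 100.09 = 0.2705 g, so %CaCO3 = 0.2705/0.4189 x 100 = 64.6%.

64.6%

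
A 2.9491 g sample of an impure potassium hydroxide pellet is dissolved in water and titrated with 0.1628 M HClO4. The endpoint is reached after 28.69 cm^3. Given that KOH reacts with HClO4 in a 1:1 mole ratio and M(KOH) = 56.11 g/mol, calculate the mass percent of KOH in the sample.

8.89%

n(HClO4) = 0.1628 x 0.02869 = 0.004671 mol.
n(KOH) = 0.004671 / 1 = 0.004671 mol.
mass of KOH = 0.004671 x 56.11 = 0.2621 g.
% purity = 0.2621 / 2.9491 x 100 = 8.89%.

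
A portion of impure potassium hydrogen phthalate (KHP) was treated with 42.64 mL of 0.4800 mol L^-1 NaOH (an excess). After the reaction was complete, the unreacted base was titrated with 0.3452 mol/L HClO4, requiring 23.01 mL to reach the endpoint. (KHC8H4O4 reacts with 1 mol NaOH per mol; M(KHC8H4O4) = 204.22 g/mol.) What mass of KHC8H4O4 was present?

2.56 g

Total n(NaOH) added = 0.4800 x 0.04264 = 0.02047 mol.
n(HClO4) used = 0.3452 x 0.02301 = 0.007943 mol, which equals the excess n(NaOH).
So n(NaOH) consumed by the sample = 0.02047 - 0.007943 = 0.01252 mol.
n(KHC8H4O4) = 0.01252 / 1 = 0.01252 mol.
mass = 0.01252 mol x 204.22 g/mol = 2.56 g.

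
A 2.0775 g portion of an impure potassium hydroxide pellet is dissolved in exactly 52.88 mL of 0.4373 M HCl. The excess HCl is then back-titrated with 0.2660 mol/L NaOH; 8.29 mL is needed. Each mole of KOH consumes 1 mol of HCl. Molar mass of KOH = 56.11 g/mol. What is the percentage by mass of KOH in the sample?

Total n(HCl) added = 0.4373 x 0.05288 = 0.02312 mol.
n(NaOH) used = 0.2660 x 0.008290 = 0.002205 mol, which equals the excess n(HCl).
So n(HCl) consumed by the sample = 0.02312 - 0.002205 = 0.02092 mol.
n(KOH) = 0.02092 / 1 = 0.02092 mol.
mass KOH = 0.02092 x 56.11 = 1.174 g, so %KOH = 1.174/2.0775 x 100 = 56.5%.

56.5%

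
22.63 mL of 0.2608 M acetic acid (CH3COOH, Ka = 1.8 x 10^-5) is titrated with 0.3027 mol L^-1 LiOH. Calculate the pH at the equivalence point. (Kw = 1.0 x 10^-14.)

8.95

n(CH3COOH) = 0.2608 x 0.02263 = 0.005902 mol; V(LiOH) at equivalence = 0.005902/0.3027 = 0.01950 L.
At equivalence all the acid is converted to CH3COO-; total volume = 0.02263 + 0.01950 = 0.04213 L, so [CH3COO-] = 0.005902/0.04213 = 0.1401 M.
Kb = Kw/Ka = 1.0e-14 / 1.8 x 10^-5 = 5.56e-10.
[OH^-] = sqrt(Kb x [CH3COO-]) = sqrt(5.56e-10 x 0.1401) = 8.82e-6 M.
pOH = 5.05, so pH = 14.00 - 5.05 = 8.95.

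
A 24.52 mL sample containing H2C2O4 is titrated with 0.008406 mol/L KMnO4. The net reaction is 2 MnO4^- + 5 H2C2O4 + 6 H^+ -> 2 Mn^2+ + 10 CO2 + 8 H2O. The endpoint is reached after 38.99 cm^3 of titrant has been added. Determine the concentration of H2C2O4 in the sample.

0.0334 M

n(KMnO4) = 0.008406 x 0.03899 = 0.0003277 mol.
From the balanced equation, 2 mol KMnO4 reacts with 5 mol H2C2O4, so n(H2C2O4) = 0.0003277 x 5/2 = 0.0008194 mol.
[H2C2O4] = 0.0008194 / 0.02452 L = 0.0334 M.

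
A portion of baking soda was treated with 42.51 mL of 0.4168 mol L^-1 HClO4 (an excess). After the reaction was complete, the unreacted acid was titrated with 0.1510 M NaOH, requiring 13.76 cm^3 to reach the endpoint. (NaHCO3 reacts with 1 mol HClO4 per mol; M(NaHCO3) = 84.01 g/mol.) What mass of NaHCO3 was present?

1.31 g

Total n(HClO4) added = 0.4168 x 0.04251 = 0.01772 mol.
n(NaOH) used = 0.1510 x 0.01376 = 0.002078 mol, which equals the excess n(HClO4).
So n(HClO4) consumed by the sample = 0.01772 - 0.002078 = 0.01564 mol.
n(NaHCO3) = 0.01564 / 1 = 0.01564 mol.
mass = 0.01564 mol x 84.01 g/mol = 1.31 g.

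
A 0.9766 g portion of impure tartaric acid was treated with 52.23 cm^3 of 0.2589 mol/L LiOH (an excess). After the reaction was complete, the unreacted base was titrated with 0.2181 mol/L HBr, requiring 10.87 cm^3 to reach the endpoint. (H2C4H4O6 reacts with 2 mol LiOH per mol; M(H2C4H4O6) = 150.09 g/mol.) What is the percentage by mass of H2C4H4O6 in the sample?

Total n(LiOH) added = 0.2589 x 0.05223 = 0.01352 mol.
n(HBr) used = 0.2181 x 0.01087 = 0.002371 mol, which equals the excess n(LiOH).
So n(LiOH) consumed by the sample = 0.01352 - 0.002371 = 0.01115 mol.
n(H2C4H4O6) = 0.01115 / 2 = 0.005576 mol.
mass H2C4H4O6 = 0.005576 x 150.09 = 0.8369 g, so %H2C4H4O6 = 0.8369/0.9766 x 100 = 85.7%.

85.7%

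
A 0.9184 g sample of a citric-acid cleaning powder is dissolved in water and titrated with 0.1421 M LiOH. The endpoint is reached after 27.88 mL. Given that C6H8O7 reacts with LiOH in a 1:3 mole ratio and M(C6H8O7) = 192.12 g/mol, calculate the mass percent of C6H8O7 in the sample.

27.6%

n(LiOH) = 0.1421 x 0.02788 = 0.003962 mol.
n(C6H8O7) = 0.003962 / 3 = 0.001321 mol.
mass of C6H8O7 = 0.001321 x 192.12 = 0.2537 g.
% purity = 0.2537 / 0.9184 x 100 = 27.6%.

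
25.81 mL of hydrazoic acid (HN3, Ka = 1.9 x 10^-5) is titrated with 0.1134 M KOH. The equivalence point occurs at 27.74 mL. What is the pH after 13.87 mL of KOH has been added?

13.87 mL is exactly half the equivalence volume (27.74/2), i.e. the half-equivalence point.
There, n(HA) = n(A^-), so pH = pKa = -log(1.9 x 10^-5) = 4.72.

4.72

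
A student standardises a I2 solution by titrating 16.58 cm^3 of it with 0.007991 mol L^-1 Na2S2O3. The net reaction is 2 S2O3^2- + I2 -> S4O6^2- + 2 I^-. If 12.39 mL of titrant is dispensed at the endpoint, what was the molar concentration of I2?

0.00299 M

n(Na2S2O3) = 0.007991 x 0.01239 = 9.901e-5 mol.
From the balanced equation, 2 mol Na2S2O3 reacts with 1 mol I2, so n(I2) = 9.901e-5 x 1/2 = 4.950e-5 mol.
[I2] = 4.950e-5 / 0.01658 L = 0.00299 M.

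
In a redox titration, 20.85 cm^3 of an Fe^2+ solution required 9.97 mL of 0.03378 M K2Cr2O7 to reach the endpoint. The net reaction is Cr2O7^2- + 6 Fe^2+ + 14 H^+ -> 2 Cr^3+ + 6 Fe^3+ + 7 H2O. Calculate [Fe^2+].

n(K2Cr2O7) = 0.03378 x 0.009970 = 0.0003368 mol.
From the balanced equation, 1 mol K2Cr2O7 reacts with 6 mol Fe^2+, so n(Fe^2+) = 0.0003368 x 6/1 = 0.002021 mol.
[Fe^2+] = 0.002021 / 0.02085 L = 0.0969 M.

0.0969 M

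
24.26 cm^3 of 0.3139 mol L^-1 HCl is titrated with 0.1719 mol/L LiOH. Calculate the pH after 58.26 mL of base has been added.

n(acid) = 0.3139 x 0.02426 = 0.007615 mol; n(LiOH) added = 0.1719 x 0.05826 = 0.01001 mol.
Base is in excess by 0.01001 - 0.007615 = 0.002400 mol in a total volume of 0.08252 L.
[OH^-] = 0.002400/0.08252 = 0.02908 M, so pOH = 1.54 and pH = 14.00 - 1.54 = 12.46.

12.46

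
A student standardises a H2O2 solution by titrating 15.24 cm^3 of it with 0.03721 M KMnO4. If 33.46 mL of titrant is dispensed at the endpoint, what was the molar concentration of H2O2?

n(KMnO4) = 0.03721 x 0.03346 = 0.001245 mol.
From the balanced equation, 2 mol KMnO4 reacts with 5 mol H2O2, so n(H2O2) = 0.001245 x 5/2 = 0.003113 mol.
[H2O2] = 0.003113 / 0.01524 L = 0.204 M.

0.204 M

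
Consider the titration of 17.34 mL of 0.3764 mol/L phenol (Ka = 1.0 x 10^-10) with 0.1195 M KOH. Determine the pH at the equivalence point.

n(C6H5OH) = 0.3764 x 0.01734 = 0.006527 mol; V(KOH) at equivalence = 0.006527/0.1195 = 0.05462 L.
At equivalence all the acid is converted to C6H5O-; total volume = 0.01734 + 0.05462 = 0.07196 L, so [C6H5O-] = 0.006527/0.07196 = 0.09070 M.
Kb = Kw/Ka = 1.0e-14 / 1.0 x 10^-10 = 0.000100.
[OH^-] = sqrt(Kb x [C6H5O-]) = sqrt(0.000100 x 0.09070) = 0.00301 M.
pOH = 2.52, so pH = 14.00 - 2.52 = 11.48.

11.48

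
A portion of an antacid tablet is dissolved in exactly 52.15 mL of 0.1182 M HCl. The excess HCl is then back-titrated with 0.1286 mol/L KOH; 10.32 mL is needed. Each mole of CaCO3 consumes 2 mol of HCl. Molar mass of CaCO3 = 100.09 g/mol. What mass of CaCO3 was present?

Total n(HCl) added = 0.1182 x 0.05215 = 0.006164 mol.
n(KOH) used = 0.1286 x 0.01032 = 0.001327 mol, which equals the excess n(HCl).
So n(HCl) consumed by the sample = 0.006164 - 0.001327 = 0.004837 mol.
n(CaCO3) = 0.004837 / 2 = 0.002418 mol.
mass = 0.002418 mol x 100.09 g/mol = 0.242 g.

0.242 g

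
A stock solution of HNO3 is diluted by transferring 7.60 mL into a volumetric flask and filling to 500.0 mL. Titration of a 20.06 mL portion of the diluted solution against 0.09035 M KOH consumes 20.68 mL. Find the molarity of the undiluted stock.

n(KOH) = 0.09035 x 0.02068 = 0.001868 mol.
n(HNO3) in the aliquot = 0.001868 mol.
[diluted HNO3] = 0.001868 / 0.02006 = 0.09314 M.
Dilution factor = 500.0/7.600 = 65.79, so [stock] = 0.09314 x 65.79 = 6.13 M.

6.13 M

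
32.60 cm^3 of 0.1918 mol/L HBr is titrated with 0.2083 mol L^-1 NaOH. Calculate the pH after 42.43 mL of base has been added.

12.54

n(acid) = 0.1918 x 0.03260 = 0.006253 mol; n(NaOH) added = 0.2083 x 0.04243 = 0.008838 mol.
Base is in excess by 0.008838 - 0.006253 = 0.002585 mol in a total volume of 0.07503 L.
[OH^-] = 0.002585/0.07503 = 0.03446 M, so pOH = 1.46 and pH = 14.00 - 1.46 = 12.54.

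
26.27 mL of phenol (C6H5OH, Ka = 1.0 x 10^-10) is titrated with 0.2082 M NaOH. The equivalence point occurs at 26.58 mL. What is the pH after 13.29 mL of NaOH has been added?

10.00

13.29 mL is exactly half the equivalence volume (26.58/2), i.e. the half-equivalence point.
There, n(HA) = n(A^-), so pH = pKa = -log(1.0 x 10^-10) = 10.00.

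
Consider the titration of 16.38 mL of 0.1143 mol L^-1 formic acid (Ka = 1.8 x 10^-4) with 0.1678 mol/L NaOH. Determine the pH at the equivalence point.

n(HCOOH) = 0.1143 x 0.01638 = 0.001872 mol; V(NaOH) at equivalence = 0.001872/0.1678 = 0.01116 L.
At equivalence all the acid is converted to HCOO-; total volume = 0.01638 + 0.01116 = 0.02754 L, so [HCOO-] = 0.001872/0.02754 = 0.06799 M.
Kb = Kw/Ka = 1.0e-14 / 1.8 x 10^-4 = 5.56e-11.
[OH^-] = sqrt(Kb x [HCOO-]) = sqrt(5.56e-11 x 0.06799) = 1.94e-6 M.
pOH = 5.71, so pH = 14.00 - 5.71 = 8.29.

8.29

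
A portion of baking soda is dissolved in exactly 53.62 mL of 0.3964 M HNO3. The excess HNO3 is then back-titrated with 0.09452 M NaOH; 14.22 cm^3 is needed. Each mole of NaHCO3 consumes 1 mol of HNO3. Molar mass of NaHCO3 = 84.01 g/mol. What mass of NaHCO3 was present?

Total n(HNO3) added = 0.3964 x 0.05362 = 0.02125 mol.
n(NaOH) used = 0.09452 x 0.01422 = 0.001344 mol, which equals the excess n(HNO3).
So n(HNO3) consumed by the sample = 0.02125 - 0.001344 = 0.01991 mol.
n(NaHCO3) = 0.01991 / 1 = 0.01991 mol.
mass = 0.01991 mol x 84.01 g/mol = 1.67 g.

1.67 g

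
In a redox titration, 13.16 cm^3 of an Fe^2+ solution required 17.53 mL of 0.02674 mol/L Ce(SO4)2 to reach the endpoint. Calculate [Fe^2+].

0.0356 M

n(Ce(SO4)2) = 0.02674 x 0.01753 = 0.0004688 mol.
From the balanced equation, 1 mol Ce(SO4)2 reacts with 1 mol Fe^2+, so n(Fe^2+) = 0.0004688 x 1/1 = 0.0004688 mol.
[Fe^2+] = 0.0004688 / 0.01316 L = 0.0356 M.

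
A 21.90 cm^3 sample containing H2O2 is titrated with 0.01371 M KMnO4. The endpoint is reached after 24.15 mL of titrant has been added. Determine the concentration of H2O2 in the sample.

0.0378 M

n(KMnO4) = 0.01371 x 0.02415 = 0.0003311 mol.
From the balanced equation, 2 mol KMnO4 reacts with 5 mol H2O2, so n(H2O2) = 0.0003311 x 5/2 = 0.0008277 mol.
[H2O2] = 0.0008277 / 0.02190 L = 0.0378 M.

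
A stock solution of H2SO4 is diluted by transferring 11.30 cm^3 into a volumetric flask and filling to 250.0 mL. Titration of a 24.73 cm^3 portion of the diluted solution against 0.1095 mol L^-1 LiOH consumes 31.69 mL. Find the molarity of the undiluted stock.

1.55 M

n(LiOH) = 0.1095 x 0.03169 = 0.003470 mol.
n(H2SO4) in the aliquot = 0.003470 x 1/2 = 0.001735 mol.
[diluted H2SO4] = 0.001735 / 0.02473 = 0.07016 M.
Dilution factor = 250.0/11.30 = 22.12, so [stock] = 0.07016 x 22.12 = 1.55 M.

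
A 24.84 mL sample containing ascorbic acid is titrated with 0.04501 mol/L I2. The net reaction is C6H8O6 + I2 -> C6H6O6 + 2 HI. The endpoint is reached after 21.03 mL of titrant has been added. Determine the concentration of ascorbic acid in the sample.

0.0381 M

n(I2) = 0.04501 x 0.02103 = 0.0009466 mol.
From the balanced equation, 1 mol I2 reacts with 1 mol ascorbic acid, so n(ascorbic acid) = 0.0009466 x 1/1 = 0.0009466 mol.
[ascorbic acid] = 0.0009466 / 0.02484 L = 0.0381 M.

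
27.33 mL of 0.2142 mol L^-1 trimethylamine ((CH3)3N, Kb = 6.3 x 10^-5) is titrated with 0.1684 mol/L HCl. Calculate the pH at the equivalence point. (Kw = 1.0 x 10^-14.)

n((CH3)3N) = 0.2142 x 0.02733 = 0.005854 mol; V(HCl) at equivalence = 0.005854/0.1684 = 0.03476 L.
At equivalence the base is fully converted to (CH3)3NH+; total volume = 0.06209 L, so [(CH3)3NH+] = 0.005854/0.06209 = 0.09428 M.
Ka((CH3)3NH+) = Kw/Kb = 1.0e-14 / 6.3 x 10^-5 = 1.59e-10.
[H^+] = sqrt(Ka x [(CH3)3NH+]) = sqrt(1.59e-10 x 0.09428) = 3.87e-6 M.
pH = -log(3.87e-6) = 5.41.

5.41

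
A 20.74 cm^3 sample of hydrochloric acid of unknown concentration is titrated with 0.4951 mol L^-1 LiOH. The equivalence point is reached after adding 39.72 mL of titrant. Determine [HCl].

n(LiOH) delivered = 0.4951 x 0.03972 = 0.01967 mol.
For a 1:1 reaction, n(HCl) = 0.01967 mol.
[HCl] = 0.01967 mol / 0.02074 L = 0.948 M.

0.948 M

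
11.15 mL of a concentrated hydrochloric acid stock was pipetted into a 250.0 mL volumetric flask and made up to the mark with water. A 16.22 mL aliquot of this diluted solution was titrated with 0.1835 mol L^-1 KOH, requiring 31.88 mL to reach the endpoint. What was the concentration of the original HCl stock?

8.09 M

n(KOH) = 0.1835 x 0.03188 = 0.005850 mol.
n(HCl) in the aliquot = 0.005850 mol.
[diluted HCl] = 0.005850 / 0.01622 = 0.3607 M.
Dilution factor = 250.0/11.15 = 22.42, so [stock] = 0.3607 x 22.42 = 8.09 M.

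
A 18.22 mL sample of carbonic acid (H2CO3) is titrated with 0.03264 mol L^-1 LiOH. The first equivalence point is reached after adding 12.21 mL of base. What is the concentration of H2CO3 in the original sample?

0.0219 M

n(LiOH) = 0.03264 x 0.01221 = 0.0003985 mol.
At the first equivalence point, 1 mol OH^- react per mol H2CO3, so n(H2CO3) = 0.0003985 / 1 = 0.0003985 mol.
[H2CO3] = 0.0003985 / 0.01822 L = 0.0219 M.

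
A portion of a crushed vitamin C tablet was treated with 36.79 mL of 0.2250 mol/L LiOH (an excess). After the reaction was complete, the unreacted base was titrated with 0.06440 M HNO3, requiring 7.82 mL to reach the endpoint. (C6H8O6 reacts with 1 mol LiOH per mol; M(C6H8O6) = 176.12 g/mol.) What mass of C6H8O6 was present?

1.37 g

Total n(LiOH) added = 0.2250 x 0.03679 = 0.008278 mol.
n(HNO3) used = 0.06440 x 0.007820 = 0.0005036 mol, which equals the excess n(LiOH).
So n(LiOH) consumed by the sample = 0.008278 - 0.0005036 = 0.007774 mol.
n(C6H8O6) = 0.007774 / 1 = 0.007774 mol.
mass = 0.007774 mol x 176.12 g/mol = 1.37 g.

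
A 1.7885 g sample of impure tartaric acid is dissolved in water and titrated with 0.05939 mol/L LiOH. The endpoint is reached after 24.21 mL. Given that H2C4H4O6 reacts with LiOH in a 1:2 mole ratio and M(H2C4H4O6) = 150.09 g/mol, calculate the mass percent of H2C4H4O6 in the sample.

n(LiOH) = 0.05939 x 0.02421 = 0.001438 mol.
n(H2C4H4O6) = 0.001438 / 2 = 0.0007189 mol.
mass of H2C4H4O6 = 0.0007189 x 150.09 = 0.1079 g.
% purity = 0.1079 / 1.7885 x 100 = 6.03%.

6.03%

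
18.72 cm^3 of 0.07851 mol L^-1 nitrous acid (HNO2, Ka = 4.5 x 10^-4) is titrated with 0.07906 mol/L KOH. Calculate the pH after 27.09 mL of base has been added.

12.17

n(acid) = 0.07851 x 0.01872 = 0.001470 mol; n(KOH) added = 0.07906 x 0.02709 = 0.002142 mol.
Base is in excess by 0.002142 - 0.001470 = 0.0006720 mol in a total volume of 0.04581 L.
[OH^-] = 0.0006720/0.04581 = 0.01467 M, so pOH = 1.83 and pH = 14.00 - 1.83 = 12.17.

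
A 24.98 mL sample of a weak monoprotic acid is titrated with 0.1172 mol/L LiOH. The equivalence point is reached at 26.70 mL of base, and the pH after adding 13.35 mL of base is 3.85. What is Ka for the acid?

1.4 x 10^-4

13.35 mL is half of the equivalence volume, so this is the half-equivalence point where [HA] = [A^-].
At half-equivalence pH = pKa, so pKa = 3.85.
Ka = 10^(-3.85) = 1.4 x 10^-4.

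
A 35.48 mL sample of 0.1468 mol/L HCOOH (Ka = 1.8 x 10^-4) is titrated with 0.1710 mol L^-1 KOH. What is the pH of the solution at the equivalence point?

8.32

n(HCOOH) = 0.1468 x 0.03548 = 0.005208 mol; V(KOH) at equivalence = 0.005208/0.1710 = 0.03046 L.
At equivalence all the acid is converted to HCOO-; total volume = 0.03548 + 0.03046 = 0.06594 L, so [HCOO-] = 0.005208/0.06594 = 0.07899 M.
Kb = Kw/Ka = 1.0e-14 / 1.8 x 10^-4 = 5.56e-11.
[OH^-] = sqrt(Kb x [HCOO-]) = sqrt(5.56e-11 x 0.07899) = 2.09e-6 M.
pOH = 5.68, so pH = 14.00 - 5.68 = 8.32.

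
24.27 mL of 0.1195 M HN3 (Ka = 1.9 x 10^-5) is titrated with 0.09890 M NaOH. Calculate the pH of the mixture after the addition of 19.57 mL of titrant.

5.02

Initial n(HN3) = 0.1195 x 0.02427 = 0.002900 mol.
n(NaOH) added = 0.09890 x 0.01957 = 0.001935 mol, converting that many moles of HN3 to N3-.
Remaining n(HN3) = 0.0009648 mol; n(N3-) = 0.001935 mol.
By Henderson-Hasselbalch, pH = pKa + log([A^-]/[HA]) = 4.72 + log(0.001935/0.0009648) = 4.72 + (+0.30) = 5.02.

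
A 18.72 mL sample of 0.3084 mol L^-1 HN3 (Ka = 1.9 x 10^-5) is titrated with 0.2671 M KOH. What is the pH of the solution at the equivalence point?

n(HN3) = 0.3084 x 0.01872 = 0.005773 mol; V(KOH) at equivalence = 0.005773/0.2671 = 0.02161 L.
At equivalence all the acid is converted to N3-; total volume = 0.01872 + 0.02161 = 0.04033 L, so [N3-] = 0.005773/0.04033 = 0.1431 M.
Kb = Kw/Ka = 1.0e-14 / 1.9 x 10^-5 = 5.26e-10.
[OH^-] = sqrt(Kb x [N3-]) = sqrt(5.26e-10 x 0.1431) = 8.68e-6 M.
pOH = 5.06, so pH = 14.00 - 5.06 = 8.94.

8.94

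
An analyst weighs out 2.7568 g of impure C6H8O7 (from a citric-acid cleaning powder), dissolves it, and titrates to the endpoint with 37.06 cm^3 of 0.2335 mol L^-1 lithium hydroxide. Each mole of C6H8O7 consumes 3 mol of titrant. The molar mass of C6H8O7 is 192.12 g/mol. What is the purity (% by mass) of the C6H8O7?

20.1%

n(LiOH) = 0.2335 x 0.03706 = 0.008654 mol.
n(C6H8O7) = 0.008654 / 3 = 0.002885 mol.
mass of C6H8O7 = 0.002885 x 192.12 = 0.5542 g.
% purity = 0.5542 / 2.7568 x 100 = 20.1%.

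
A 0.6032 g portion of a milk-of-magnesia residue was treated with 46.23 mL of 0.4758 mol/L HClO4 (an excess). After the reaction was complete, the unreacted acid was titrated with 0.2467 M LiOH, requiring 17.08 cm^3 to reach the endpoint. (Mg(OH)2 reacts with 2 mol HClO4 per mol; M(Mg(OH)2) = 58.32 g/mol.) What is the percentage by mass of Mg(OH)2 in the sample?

Total n(HClO4) added = 0.4758 x 0.04623 = 0.02200 mol.
n(LiOH) used = 0.2467 x 0.01708 = 0.004214 mol, which equals the excess n(HClO4).
So n(HClO4) consumed by the sample = 0.02200 - 0.004214 = 0.01778 mol.
n(Mg(OH)2) = 0.01778 / 2 = 0.008891 mol.
mass Mg(OH)2 = 0.008891 x 58.32 = 0.5185 g, so %Mg(OH)2 = 0.5185/0.6032 x 100 = 86.0%.

86.0%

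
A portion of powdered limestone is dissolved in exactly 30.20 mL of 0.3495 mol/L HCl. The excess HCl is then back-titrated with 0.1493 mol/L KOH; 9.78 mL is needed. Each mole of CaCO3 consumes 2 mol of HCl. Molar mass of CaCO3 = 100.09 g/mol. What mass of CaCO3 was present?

Total n(HCl) added = 0.3495 x 0.03020 = 0.01055 mol.
n(KOH) used = 0.1493 x 0.009780 = 0.001460 mol, which equals the excess n(HCl).
So n(HCl) consumed by the sample = 0.01055 - 0.001460 = 0.009095 mol.
n(CaCO3) = 0.009095 / 2 = 0.004547 mol.
mass = 0.004547 mol x 100.09 g/mol = 0.455 g.

0.455 g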